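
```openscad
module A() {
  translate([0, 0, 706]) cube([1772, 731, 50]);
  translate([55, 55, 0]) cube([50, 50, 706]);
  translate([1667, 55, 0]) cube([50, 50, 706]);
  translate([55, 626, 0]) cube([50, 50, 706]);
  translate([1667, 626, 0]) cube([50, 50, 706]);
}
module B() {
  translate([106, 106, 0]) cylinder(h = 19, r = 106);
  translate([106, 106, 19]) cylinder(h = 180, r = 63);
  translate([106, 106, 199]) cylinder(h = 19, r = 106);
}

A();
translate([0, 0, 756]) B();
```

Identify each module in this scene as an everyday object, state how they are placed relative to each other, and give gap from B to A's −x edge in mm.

A is a table. B is a spool. The spool is on top of the table. The gap from the spool to the table's −x edge is 0 mm.

The spool's min-x is at 0; the table's min-x is 0; gap = 0 mm.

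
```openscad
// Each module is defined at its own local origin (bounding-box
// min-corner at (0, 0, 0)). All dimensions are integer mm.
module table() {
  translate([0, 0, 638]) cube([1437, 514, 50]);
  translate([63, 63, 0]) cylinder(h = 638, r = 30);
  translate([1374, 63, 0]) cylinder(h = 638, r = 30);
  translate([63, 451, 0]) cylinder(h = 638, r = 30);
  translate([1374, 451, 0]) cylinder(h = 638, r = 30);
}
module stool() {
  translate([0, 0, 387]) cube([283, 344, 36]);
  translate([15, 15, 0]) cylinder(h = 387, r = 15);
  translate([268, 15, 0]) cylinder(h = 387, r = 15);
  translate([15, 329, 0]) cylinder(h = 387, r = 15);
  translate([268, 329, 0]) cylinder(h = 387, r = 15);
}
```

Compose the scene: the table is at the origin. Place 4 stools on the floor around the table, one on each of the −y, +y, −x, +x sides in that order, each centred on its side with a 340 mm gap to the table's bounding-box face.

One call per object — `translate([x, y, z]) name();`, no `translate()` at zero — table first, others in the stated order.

table();
translate([577, -684, 0]) stool();
translate([577, 854, 0]) stool();
translate([-623, 85, 0]) stool();
translate([1777, 85, 0]) stool();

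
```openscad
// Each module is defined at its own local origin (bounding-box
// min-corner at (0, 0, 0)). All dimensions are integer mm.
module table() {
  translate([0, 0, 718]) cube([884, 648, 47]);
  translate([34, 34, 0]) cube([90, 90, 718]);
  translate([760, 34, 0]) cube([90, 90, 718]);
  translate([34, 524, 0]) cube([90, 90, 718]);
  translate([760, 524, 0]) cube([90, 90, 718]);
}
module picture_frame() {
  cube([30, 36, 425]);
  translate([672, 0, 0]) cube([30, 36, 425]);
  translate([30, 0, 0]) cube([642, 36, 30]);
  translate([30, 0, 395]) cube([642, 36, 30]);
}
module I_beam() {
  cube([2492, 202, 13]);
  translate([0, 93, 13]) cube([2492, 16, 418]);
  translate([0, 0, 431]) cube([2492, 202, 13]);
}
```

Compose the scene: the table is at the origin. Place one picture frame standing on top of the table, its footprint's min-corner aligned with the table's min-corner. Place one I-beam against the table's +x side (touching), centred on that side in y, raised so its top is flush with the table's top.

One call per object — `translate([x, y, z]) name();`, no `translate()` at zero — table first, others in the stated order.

table();
translate([0, 0, 765]) picture_frame();
translate([884, 223, 321]) I_beam();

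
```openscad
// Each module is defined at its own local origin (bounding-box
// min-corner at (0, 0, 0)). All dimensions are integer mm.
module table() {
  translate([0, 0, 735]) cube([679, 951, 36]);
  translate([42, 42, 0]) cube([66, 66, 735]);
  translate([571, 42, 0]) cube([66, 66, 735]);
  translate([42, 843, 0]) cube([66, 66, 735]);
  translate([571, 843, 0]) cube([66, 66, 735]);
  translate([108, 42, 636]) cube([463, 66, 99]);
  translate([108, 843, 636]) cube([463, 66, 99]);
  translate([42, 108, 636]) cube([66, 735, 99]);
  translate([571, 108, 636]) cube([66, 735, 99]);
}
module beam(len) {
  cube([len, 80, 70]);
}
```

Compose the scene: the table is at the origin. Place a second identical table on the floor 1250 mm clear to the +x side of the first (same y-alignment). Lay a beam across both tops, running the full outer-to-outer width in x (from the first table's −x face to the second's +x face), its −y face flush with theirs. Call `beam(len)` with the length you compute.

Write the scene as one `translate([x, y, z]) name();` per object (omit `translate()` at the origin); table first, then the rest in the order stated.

table();
translate([1929, 0, 0]) table();
translate([0, 0, 771]) beam(2608);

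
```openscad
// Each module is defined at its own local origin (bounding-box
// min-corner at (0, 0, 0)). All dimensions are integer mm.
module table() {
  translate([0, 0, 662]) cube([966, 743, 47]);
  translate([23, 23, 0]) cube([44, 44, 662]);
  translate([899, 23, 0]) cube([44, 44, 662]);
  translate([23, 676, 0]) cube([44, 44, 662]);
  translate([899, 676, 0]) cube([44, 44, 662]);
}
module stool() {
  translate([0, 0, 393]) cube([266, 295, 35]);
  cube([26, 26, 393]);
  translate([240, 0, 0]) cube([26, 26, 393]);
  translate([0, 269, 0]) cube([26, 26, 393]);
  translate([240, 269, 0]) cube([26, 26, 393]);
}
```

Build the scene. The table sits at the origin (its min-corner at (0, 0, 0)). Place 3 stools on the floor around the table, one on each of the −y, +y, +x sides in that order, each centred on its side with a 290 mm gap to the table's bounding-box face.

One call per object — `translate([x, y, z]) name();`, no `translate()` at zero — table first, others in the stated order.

table();
translate([350, -585, 0]) stool();
translate([350, 1033, 0]) stool();
translate([1256, 224, 0]) stool();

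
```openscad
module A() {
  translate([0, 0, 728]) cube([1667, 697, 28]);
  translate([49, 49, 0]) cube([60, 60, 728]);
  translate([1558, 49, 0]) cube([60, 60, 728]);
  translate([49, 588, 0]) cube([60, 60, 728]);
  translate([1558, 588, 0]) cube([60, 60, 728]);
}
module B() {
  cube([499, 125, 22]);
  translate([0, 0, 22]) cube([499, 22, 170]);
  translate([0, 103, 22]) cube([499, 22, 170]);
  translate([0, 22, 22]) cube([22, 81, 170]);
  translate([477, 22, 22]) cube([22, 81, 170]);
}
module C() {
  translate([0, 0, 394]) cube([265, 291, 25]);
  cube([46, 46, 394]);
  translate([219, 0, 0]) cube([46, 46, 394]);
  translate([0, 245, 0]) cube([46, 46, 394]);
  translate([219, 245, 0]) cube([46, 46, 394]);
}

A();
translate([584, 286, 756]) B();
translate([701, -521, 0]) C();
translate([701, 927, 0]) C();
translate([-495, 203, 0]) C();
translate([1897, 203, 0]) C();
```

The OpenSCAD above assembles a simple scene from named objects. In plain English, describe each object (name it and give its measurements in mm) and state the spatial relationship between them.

A is a rectangular dining table. The top is 1667×697×28 mm with its upper surface at z = 756 mm. It stands on four 60×60 mm square legs, each inset 49 mm from the nearest pair of top edges, running from the floor to the underside of the top.

B is an open storage box with external size 499×125×192 mm and wall thickness 22 mm (the base is also 22 mm thick). The base covers the whole footprint; the four walls stand on the base, with the y-facing walls full-width and the x-facing walls fitting between their inner faces.

C is a four-legged stool. The seat is 265×291 mm, 25 mm thick, top at z = 419 mm. It stands on four square legs, each 46×46 mm in cross-section, from z = 0 to the seat underside, each flush with a corner of the seat.

The open box is on top of the table, centred. Four stools sit around the table at the −y, +y, −x, +x sides.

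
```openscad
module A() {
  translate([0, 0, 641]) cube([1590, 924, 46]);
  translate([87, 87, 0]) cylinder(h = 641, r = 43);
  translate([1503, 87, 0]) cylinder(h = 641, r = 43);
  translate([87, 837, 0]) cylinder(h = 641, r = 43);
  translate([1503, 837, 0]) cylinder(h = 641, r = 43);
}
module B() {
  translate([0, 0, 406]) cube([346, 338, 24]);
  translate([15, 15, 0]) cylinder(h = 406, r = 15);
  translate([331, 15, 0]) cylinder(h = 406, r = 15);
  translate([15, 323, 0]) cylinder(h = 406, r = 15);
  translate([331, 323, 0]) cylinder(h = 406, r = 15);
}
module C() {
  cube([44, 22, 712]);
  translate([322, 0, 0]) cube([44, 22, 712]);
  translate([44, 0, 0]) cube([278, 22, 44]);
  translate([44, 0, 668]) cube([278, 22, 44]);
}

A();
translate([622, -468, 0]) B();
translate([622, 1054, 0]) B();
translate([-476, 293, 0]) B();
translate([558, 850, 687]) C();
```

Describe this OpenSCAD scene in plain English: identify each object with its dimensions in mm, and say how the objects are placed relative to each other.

A is a table: top 1590 mm (x) × 924 mm (y), 46 mm thick, upper face at z = 687 mm, on four round legs of 86 mm diameter, each leg's bounding box inset 44 mm from the nearest pair of top edges, running from z = 0 to the bottom of the top.

B is a four-legged stool. The seat is a 346×338×24 mm slab whose top surface is at z = 430 mm; four round legs, each 30 mm in diameter, run from the floor (z = 0) to the underside of the seat, each leg's axis is inset half a diameter from the nearest pair of seat edges (so the leg's bounding box is flush with the corner).

C is a picture frame with a 278×624 mm rectangular opening (x by z) and a uniform 44 mm border on every side. Frame depth is 22 mm along y. It is built from two vertical stiles running the full outside height and two horizontal rails spanning the gap between the stiles.

Three stools sit around the table at the −y, +y, −x sides. The picture frame is on top of the table.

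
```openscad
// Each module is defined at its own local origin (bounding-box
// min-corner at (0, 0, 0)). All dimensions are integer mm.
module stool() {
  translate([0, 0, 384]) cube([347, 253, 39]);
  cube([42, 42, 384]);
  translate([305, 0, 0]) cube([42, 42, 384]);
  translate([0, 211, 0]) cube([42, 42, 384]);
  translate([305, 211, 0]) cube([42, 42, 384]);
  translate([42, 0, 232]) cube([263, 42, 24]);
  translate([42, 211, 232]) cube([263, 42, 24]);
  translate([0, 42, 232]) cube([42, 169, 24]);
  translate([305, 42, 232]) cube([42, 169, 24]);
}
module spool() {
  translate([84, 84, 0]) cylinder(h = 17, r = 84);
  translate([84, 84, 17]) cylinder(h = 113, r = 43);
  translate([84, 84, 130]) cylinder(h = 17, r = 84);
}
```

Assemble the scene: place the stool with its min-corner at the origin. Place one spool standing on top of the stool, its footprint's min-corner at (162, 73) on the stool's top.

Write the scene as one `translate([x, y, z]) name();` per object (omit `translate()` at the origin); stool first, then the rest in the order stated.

stool();
translate([162, 73, 423]) spool();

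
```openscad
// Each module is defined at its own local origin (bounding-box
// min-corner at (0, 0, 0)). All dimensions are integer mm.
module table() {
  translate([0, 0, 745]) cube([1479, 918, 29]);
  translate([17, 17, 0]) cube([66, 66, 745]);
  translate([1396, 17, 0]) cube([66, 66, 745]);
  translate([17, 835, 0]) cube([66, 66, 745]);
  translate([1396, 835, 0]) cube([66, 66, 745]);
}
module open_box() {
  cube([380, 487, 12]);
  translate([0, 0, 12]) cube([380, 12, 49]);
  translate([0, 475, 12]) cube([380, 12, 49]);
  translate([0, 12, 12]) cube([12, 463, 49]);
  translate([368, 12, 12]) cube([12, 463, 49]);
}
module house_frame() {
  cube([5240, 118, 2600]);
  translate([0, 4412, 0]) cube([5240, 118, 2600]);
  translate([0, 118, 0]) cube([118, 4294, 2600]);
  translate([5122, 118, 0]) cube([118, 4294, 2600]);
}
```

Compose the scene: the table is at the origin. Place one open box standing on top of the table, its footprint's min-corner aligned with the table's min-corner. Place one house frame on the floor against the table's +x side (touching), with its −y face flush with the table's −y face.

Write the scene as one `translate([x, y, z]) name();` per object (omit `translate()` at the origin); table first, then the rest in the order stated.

table();
translate([0, 0, 774]) open_box();
translate([1479, 0, 0]) house_frame();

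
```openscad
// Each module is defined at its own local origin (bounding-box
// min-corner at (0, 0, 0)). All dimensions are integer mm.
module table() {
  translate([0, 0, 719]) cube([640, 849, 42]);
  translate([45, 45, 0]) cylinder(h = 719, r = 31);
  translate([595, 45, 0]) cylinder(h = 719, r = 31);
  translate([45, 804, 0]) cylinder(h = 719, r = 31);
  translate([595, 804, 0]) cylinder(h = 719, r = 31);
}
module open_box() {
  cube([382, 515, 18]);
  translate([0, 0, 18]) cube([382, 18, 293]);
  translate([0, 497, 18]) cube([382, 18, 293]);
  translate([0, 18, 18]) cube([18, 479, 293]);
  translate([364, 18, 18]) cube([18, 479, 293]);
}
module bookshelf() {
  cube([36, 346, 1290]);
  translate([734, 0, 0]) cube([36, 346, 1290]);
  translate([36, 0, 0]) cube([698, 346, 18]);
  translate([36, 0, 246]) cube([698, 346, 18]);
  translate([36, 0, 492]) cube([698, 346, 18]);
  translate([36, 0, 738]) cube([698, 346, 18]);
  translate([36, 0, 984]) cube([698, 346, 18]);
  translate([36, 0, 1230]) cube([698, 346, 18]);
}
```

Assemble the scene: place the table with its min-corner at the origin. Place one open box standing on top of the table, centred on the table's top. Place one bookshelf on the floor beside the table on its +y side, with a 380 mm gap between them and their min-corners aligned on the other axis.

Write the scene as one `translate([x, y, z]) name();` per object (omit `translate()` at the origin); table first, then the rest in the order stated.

table();
translate([129, 167, 761]) open_box();
translate([0, 1229, 0]) bookshelf();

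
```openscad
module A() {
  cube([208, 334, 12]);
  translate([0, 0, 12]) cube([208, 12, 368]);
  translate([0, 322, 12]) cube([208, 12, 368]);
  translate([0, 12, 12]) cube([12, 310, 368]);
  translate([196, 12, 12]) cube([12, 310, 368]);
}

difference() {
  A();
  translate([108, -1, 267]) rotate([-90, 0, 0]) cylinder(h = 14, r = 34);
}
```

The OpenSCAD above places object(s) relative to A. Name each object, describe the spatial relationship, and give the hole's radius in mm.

The subtracted cylinder has r = 34 mm.

A is an open box. The open box has a circular hole through its front wall. The hole's radius is 34 mm.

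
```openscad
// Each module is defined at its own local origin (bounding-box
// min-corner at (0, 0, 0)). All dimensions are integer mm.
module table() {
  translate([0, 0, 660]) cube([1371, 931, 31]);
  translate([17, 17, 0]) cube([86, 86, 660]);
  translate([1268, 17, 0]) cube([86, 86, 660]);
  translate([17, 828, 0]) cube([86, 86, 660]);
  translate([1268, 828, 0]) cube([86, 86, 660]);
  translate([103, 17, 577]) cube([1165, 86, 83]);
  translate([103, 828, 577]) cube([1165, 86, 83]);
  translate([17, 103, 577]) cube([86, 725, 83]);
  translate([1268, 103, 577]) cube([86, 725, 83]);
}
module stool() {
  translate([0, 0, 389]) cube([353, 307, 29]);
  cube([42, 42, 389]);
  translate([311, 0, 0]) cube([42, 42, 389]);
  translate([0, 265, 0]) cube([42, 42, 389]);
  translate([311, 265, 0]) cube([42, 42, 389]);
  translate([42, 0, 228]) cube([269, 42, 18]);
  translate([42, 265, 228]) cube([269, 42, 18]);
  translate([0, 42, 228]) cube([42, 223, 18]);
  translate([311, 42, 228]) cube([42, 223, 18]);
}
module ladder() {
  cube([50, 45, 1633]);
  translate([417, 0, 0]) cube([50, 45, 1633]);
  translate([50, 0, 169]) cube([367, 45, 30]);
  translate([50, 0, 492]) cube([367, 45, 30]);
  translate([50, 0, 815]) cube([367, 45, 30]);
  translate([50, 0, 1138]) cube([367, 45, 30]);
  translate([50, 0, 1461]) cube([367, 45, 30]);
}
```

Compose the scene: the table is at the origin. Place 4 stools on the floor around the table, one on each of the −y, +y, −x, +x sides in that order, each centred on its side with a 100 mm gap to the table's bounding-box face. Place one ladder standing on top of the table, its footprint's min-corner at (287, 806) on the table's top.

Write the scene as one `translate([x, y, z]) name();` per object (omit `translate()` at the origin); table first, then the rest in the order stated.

table();
translate([509, -407, 0]) stool();
translate([509, 1031, 0]) stool();
translate([-453, 312, 0]) stool();
translate([1471, 312, 0]) stool();
translate([287, 806, 691]) ladder();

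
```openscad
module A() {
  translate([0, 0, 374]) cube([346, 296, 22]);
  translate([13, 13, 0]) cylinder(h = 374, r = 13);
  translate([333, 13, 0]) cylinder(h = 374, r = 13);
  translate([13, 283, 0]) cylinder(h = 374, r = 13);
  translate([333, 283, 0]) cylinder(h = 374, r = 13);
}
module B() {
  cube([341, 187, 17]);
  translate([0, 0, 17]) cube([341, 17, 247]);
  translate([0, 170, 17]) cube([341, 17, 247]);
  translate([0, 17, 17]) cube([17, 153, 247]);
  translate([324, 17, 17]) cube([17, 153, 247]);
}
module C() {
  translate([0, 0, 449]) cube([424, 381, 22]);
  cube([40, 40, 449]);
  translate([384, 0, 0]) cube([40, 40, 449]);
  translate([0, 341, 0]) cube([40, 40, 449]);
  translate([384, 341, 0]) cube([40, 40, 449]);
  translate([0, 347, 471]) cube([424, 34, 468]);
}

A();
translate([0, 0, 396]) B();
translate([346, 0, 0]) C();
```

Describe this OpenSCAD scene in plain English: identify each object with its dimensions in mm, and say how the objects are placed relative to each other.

A is a four-legged stool. The seat is a 346×296×22 mm slab whose top surface is at z = 396 mm; four round legs, each 26 mm in diameter, run from the floor (z = 0) to the underside of the seat, each leg's axis is inset half a diameter from the nearest pair of seat edges (so the leg's bounding box is flush with the corner).

B is an open storage box with external size 341×187×264 mm and wall thickness 17 mm (the base is also 17 mm thick). The base covers the whole footprint; the four walls stand on the base, with the y-facing walls full-width and the x-facing walls fitting between their inner faces.

C is a chair. The seat is a 424×381×22 mm slab with its top at z = 471 mm, on four 40×40 mm corner legs (flush with the seat edges, standing on z = 0). A flat backrest 34 mm thick, 468 mm tall, spans the full seat width and rises from the seat top along its +y edge, rear face flush with the rear of the seat.

The open box is on top of the stool. The chair is against the stool's +x side, with their −y faces flush.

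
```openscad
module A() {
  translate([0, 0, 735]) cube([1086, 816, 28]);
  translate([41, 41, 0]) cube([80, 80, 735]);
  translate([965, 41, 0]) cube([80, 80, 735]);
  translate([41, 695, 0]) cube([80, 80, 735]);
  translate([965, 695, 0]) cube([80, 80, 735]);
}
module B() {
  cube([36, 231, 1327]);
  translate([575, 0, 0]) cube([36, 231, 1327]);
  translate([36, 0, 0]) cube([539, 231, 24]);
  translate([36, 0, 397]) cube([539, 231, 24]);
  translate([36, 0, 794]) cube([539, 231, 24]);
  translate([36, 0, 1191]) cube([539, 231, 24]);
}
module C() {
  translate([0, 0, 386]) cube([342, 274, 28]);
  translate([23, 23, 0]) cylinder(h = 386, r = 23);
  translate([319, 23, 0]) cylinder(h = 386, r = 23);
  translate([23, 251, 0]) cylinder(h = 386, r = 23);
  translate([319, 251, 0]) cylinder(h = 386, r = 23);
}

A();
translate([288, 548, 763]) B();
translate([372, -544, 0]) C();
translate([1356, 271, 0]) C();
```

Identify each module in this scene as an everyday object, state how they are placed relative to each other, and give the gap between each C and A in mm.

A is a table. B is a bookshelf. C is a stool. The bookshelf is on top of the table. Two stools sit around the table at the −y, +x sides. The gap between each stool and the table is 270 mm.

Each stool's nearest face is 270 mm from the table's bounding box.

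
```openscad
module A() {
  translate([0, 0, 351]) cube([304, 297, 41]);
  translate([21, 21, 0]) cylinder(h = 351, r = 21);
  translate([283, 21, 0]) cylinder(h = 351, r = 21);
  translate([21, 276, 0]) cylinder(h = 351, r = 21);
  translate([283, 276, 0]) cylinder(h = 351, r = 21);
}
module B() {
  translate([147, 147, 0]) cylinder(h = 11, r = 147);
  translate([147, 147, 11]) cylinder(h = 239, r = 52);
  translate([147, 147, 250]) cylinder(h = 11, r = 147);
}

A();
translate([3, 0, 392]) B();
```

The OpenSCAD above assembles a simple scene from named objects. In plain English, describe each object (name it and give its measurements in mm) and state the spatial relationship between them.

A is a simple wooden stool: a rectangular seat 304 mm (x) by 297 mm (y), 41 mm thick, top face at z = 392 mm, on four round legs, each 42 mm in diameter. The legs rest on z = 0, each leg's axis is inset half a diameter from the nearest pair of seat edges (so the leg's bounding box is flush with the corner).

B is a spool: two coaxial disc flanges of radius 147 mm and thickness 11 mm, joined by a core cylinder of radius 52 mm and height 239 mm. The lower flange rests on z = 0 and the three cylinders share a vertical axis.

The spool is on top of the stool.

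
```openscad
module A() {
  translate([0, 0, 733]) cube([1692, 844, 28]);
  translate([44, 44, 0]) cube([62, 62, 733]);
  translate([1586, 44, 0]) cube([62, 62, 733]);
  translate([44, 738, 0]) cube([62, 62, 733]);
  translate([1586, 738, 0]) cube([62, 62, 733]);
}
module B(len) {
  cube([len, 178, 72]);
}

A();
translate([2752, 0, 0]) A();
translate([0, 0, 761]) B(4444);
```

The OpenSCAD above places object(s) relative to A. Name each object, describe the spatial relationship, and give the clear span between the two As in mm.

Second table starts at x = 2752; first ends at x = 1692; clear span = 2752 − 1692 = 1060 mm.

A is a table. B is a beam. A beam spans the tops of two tables. The clear span between the two tables is 1060 mm.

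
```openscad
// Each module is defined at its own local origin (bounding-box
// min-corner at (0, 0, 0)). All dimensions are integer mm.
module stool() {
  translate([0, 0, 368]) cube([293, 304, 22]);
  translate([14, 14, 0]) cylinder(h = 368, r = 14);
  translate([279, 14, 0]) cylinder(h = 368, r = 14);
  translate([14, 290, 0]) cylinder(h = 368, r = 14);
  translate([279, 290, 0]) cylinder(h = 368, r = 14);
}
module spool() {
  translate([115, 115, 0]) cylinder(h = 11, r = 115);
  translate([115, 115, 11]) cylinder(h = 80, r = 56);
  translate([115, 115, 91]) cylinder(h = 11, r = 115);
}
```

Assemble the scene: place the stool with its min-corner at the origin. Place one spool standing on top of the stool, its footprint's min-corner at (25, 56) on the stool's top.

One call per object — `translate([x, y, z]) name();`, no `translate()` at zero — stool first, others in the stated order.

stool();
translate([25, 56, 390]) spool();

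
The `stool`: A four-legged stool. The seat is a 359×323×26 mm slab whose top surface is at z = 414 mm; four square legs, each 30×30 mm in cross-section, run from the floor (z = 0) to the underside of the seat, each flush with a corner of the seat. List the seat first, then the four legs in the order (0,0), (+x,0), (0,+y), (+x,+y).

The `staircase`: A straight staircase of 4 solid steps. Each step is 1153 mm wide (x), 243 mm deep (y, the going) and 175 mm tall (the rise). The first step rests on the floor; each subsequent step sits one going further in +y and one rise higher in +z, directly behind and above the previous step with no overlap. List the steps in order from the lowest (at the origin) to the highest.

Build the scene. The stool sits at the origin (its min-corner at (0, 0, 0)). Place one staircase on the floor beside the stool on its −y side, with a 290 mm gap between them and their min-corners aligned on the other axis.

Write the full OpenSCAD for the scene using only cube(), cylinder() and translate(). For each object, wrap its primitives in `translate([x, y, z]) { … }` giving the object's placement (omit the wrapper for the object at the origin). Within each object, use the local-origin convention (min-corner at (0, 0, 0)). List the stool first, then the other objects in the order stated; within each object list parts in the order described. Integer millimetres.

translate([0, 0, 388]) cube([359, 323, 26]);
cube([30, 30, 388]);
translate([329, 0, 0]) cube([30, 30, 388]);
translate([0, 293, 0]) cube([30, 30, 388]);
translate([329, 293, 0]) cube([30, 30, 388]);
translate([0, -1262, 0]) {
  cube([1153, 243, 175]);
  translate([0, 243, 175]) cube([1153, 243, 175]);
  translate([0, 486, 350]) cube([1153, 243, 175]);
  translate([0, 729, 525]) cube([1153, 243, 175]);
}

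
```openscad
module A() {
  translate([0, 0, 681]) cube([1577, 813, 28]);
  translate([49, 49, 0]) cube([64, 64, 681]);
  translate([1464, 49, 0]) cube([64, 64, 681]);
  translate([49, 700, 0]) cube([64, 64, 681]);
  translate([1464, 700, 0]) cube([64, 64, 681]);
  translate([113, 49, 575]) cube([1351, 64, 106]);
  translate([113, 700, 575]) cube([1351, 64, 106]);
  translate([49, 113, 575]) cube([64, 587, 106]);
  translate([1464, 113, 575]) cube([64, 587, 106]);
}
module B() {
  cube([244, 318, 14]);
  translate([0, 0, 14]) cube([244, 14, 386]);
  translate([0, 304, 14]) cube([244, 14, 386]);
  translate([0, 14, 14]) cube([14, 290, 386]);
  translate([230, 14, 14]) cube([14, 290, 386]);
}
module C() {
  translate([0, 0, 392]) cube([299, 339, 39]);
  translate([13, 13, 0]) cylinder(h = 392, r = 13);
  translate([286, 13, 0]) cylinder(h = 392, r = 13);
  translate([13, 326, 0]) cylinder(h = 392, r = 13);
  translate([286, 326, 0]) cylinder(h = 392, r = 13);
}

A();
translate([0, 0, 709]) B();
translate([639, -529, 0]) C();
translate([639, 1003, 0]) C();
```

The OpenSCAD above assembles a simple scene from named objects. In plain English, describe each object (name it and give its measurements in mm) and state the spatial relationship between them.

A is a table with a 1577×813 mm rectangular top, 28 mm thick, top surface at z = 709 mm, supported by four 64×64 mm square legs, each inset 49 mm from the nearest pair of top edges, running from the floor. Four apron rails, 64 mm thick and 106 mm tall, run between adjacent legs with their top edges flush with the underside of the top and their outer faces flush with the legs' outer faces.

B is an open-topped rectangular box: outside dimensions 244×318×400 mm, with a uniform wall and base thickness of 14 mm. The base is a full 244×318 slab on the floor; four walls sit on top of the base. The front and back walls (the −y and +y sides) span the full width; the two side walls fit between them.

C is a four-legged stool. The seat is 299×339 mm, 39 mm thick, top at z = 431 mm. It stands on four round legs, each 26 mm in diameter, from z = 0 to the seat underside, each leg's axis is inset half a diameter from the nearest pair of seat edges (so the leg's bounding box is flush with the corner).

The open box is on top of the table. Two stools sit around the table at the −y, +y sides.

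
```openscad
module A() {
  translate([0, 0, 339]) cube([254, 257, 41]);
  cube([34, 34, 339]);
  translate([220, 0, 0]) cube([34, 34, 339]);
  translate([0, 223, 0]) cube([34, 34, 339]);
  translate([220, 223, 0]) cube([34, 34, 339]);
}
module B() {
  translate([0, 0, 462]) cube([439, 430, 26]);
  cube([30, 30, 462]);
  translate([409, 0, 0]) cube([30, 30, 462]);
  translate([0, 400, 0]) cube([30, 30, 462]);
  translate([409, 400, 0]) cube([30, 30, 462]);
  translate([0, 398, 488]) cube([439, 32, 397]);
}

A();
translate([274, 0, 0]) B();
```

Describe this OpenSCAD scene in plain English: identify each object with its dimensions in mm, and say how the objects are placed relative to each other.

A is a four-legged stool. The seat is 254×257 mm, 41 mm thick, top at z = 380 mm. It stands on four square legs, each 34×34 mm in cross-section, from z = 0 to the seat underside, each flush with a corner of the seat.

B is a chair: 439×430 mm seat, 26 mm thick, top at z = 488 mm, on four 30 mm square corner legs flush with the seat edges. A 32 mm thick backrest slab spans the full seat width, extending 397 mm above the seat top, its back face flush with the seat's +y edge.

The chair is on the floor beside the stool on its +x side.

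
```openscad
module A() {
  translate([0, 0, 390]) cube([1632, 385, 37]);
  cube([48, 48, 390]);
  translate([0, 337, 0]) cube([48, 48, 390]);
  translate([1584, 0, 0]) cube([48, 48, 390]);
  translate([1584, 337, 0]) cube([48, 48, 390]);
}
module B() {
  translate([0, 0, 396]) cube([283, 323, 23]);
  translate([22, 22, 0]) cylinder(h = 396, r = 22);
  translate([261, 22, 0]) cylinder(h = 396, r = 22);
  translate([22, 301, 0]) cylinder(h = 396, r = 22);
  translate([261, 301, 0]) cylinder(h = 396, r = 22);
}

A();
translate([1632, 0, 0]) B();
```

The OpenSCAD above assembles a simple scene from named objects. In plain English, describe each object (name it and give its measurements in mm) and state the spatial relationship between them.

A is a long wooden bench with a 1632 mm (x) × 385 mm (y) seat, 37 mm thick, its top surface 427 mm above the floor. Four 48 mm square legs at the seat corners, flush with the edges, run from z = 0 to the seat underside.

B is a four-legged stool. The seat is a 283×323×23 mm slab whose top surface is at z = 419 mm; four round legs, each 44 mm in diameter, run from the floor (z = 0) to the underside of the seat, each leg's axis is inset half a diameter from the nearest pair of seat edges (so the leg's bounding box is flush with the corner).

The stool is against the bench's +x side, with their −y faces flush.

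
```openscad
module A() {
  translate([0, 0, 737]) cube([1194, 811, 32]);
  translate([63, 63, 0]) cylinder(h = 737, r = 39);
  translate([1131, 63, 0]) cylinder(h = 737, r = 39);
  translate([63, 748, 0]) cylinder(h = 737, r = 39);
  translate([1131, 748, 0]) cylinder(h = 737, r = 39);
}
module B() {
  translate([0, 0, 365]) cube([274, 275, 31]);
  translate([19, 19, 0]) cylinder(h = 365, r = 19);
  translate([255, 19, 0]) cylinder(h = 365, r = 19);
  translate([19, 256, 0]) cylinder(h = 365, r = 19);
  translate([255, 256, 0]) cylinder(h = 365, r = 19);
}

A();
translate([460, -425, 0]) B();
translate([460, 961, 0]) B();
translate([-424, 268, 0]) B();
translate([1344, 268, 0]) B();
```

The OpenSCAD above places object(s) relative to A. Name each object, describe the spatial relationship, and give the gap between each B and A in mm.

A is a table. B is a stool. Four stools sit around the table at the −y, +y, −x, +x sides. The gap between each stool and the table is 150 mm.

Each stool's nearest face is 150 mm from the table's bounding box.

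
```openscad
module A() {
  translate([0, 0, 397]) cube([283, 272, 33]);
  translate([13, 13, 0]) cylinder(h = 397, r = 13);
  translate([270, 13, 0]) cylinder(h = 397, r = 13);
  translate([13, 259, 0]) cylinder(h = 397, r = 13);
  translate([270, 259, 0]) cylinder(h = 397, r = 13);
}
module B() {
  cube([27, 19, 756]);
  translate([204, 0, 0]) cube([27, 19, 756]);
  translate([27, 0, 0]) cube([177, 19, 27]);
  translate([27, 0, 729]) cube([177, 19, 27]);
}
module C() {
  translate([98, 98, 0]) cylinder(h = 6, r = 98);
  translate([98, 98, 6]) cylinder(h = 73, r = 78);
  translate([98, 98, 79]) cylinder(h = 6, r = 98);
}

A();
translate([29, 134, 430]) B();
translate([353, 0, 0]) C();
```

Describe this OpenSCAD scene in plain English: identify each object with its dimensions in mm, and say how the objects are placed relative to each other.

A is a simple wooden stool: a rectangular seat 283 mm (x) by 272 mm (y), 33 mm thick, top face at z = 430 mm, on four round legs, each 26 mm in diameter. The legs rest on z = 0, each leg's axis is inset half a diameter from the nearest pair of seat edges (so the leg's bounding box is flush with the corner).

B is a picture frame with a 177×702 mm rectangular opening (x by z) and a uniform 27 mm border on every side. Frame depth is 19 mm along y. It is built from two vertical stiles running the full outside height and two horizontal rails spanning the gap between the stiles.

C is a spool: two coaxial disc flanges of radius 98 mm and thickness 6 mm, joined by a core cylinder of radius 78 mm and height 73 mm. The lower flange rests on z = 0 and the three cylinders share a vertical axis.

The picture frame is on top of the stool. The spool is on the floor beside the stool on its +x side.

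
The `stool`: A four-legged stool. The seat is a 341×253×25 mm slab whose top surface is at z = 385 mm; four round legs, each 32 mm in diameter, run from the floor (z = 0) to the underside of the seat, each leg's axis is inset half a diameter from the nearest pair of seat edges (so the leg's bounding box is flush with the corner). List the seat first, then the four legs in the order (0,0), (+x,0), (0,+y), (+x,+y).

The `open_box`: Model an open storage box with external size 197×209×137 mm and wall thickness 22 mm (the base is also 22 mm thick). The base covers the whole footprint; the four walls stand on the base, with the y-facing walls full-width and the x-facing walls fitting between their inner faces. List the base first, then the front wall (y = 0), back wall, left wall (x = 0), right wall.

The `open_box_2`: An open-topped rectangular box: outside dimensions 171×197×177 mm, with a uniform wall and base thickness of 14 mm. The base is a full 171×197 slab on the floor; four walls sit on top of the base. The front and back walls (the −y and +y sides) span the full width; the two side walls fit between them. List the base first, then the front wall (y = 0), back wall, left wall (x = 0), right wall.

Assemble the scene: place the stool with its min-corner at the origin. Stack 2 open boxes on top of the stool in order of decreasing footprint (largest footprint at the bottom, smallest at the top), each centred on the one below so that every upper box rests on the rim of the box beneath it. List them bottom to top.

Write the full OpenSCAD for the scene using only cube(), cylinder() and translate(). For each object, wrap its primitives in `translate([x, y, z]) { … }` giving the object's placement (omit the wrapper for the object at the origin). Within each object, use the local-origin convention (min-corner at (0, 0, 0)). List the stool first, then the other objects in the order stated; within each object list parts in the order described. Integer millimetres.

translate([0, 0, 360]) cube([341, 253, 25]);
translate([16, 16, 0]) cylinder(h = 360, r = 16);
translate([325, 16, 0]) cylinder(h = 360, r = 16);
translate([16, 237, 0]) cylinder(h = 360, r = 16);
translate([325, 237, 0]) cylinder(h = 360, r = 16);
translate([72, 22, 385]) {
  cube([197, 209, 22]);
  translate([0, 0, 22]) cube([197, 22, 115]);
  translate([0, 187, 22]) cube([197, 22, 115]);
  translate([0, 22, 22]) cube([22, 165, 115]);
  translate([175, 22, 22]) cube([22, 165, 115]);
}
translate([85, 28, 522]) {
  cube([171, 197, 14]);
  translate([0, 0, 14]) cube([171, 14, 163]);
  translate([0, 183, 14]) cube([171, 14, 163]);
  translate([0, 14, 14]) cube([14, 169, 163]);
  translate([157, 14, 14]) cube([14, 169, 163]);
}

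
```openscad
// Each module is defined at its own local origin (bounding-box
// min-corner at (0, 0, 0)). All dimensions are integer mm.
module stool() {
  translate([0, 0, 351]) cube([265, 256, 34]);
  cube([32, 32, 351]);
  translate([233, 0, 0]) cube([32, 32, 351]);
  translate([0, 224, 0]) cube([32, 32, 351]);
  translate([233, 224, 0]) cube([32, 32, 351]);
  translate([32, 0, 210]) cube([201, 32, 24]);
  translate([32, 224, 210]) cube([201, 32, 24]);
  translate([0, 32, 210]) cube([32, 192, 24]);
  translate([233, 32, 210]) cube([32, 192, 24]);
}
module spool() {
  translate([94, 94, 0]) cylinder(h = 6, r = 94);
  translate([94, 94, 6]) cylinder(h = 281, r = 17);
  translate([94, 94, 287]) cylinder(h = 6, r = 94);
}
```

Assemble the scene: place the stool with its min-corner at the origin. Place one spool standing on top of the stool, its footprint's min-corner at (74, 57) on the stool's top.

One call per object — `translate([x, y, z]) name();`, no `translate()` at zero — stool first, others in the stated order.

stool();
translate([74, 57, 385]) spool();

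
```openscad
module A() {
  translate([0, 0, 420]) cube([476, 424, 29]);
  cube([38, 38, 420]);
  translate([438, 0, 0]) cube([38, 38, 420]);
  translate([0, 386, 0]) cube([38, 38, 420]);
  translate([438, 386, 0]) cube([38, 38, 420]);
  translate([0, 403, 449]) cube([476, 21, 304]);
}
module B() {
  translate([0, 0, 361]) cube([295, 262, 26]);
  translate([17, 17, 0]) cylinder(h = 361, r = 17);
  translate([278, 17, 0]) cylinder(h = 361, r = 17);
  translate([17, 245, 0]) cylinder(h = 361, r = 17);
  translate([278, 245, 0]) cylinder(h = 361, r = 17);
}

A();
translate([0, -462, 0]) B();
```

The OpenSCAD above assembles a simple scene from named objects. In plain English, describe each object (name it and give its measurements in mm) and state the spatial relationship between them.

A is a chair: 476×424 mm seat, 29 mm thick, top at z = 449 mm, on four 38 mm square corner legs flush with the seat edges. A 21 mm thick backrest slab spans the full seat width, extending 304 mm above the seat top, its back face flush with the seat's +y edge.

B is a simple wooden stool: a rectangular seat 295 mm (x) by 262 mm (y), 26 mm thick, top face at z = 387 mm, on four round legs, each 34 mm in diameter. The legs rest on z = 0, each leg's axis is inset half a diameter from the nearest pair of seat edges (so the leg's bounding box is flush with the corner).

The stool is on the floor beside the chair on its −y side.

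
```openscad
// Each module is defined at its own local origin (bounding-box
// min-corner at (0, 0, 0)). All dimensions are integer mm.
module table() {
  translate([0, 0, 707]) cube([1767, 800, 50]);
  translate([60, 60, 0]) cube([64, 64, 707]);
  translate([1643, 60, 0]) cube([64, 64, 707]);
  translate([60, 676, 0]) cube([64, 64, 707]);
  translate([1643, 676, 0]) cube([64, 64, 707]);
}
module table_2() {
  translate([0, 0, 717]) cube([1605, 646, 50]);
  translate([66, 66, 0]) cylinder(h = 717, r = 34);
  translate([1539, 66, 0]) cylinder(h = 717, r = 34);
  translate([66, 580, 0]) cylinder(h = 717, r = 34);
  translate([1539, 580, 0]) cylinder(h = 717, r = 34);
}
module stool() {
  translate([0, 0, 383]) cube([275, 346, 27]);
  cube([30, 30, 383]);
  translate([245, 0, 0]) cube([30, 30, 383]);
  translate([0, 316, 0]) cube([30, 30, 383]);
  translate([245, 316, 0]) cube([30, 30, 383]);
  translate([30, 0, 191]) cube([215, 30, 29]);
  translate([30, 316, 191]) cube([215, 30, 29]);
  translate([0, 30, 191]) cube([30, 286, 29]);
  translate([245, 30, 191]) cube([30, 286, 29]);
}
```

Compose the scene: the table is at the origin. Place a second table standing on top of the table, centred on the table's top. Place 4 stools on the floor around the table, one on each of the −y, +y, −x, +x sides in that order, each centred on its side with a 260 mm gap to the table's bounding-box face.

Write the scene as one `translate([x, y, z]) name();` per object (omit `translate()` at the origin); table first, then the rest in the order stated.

table();
translate([81, 77, 757]) table_2();
translate([746, -606, 0]) stool();
translate([746, 1060, 0]) stool();
translate([-535, 227, 0]) stool();
translate([2027, 227, 0]) stool();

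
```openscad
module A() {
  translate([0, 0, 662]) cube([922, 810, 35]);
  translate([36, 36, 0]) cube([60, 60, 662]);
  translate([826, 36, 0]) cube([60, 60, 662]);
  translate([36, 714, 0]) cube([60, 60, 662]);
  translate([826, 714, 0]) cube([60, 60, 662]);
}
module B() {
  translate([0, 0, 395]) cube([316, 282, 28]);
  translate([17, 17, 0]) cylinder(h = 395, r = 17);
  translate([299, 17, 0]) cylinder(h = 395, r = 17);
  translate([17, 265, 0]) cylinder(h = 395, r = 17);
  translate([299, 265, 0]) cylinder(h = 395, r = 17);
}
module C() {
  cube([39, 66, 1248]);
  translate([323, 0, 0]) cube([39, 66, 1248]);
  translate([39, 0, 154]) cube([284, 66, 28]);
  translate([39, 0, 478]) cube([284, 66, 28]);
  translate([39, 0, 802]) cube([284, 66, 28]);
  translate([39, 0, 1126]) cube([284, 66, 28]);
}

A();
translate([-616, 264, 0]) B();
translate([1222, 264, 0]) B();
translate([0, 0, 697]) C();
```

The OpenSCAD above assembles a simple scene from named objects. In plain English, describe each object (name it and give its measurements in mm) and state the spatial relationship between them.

A is a rectangular dining table. The top is 922×810×35 mm with its upper surface at z = 697 mm. It stands on four 60×60 mm square legs, each inset 36 mm from the nearest pair of top edges, running from the floor to the underside of the top.

B is a four-legged stool. The seat is a 316×282×28 mm slab whose top surface is at z = 423 mm; four round legs, each 34 mm in diameter, run from the floor (z = 0) to the underside of the seat, each leg's axis is inset half a diameter from the nearest pair of seat edges (so the leg's bounding box is flush with the corner).

C is a straight ladder. Two 39×66 mm vertical rails, 1248 mm tall, stand 362 mm apart (outside-to-outside) with their front faces coplanar on the −y side. 4 rungs, each 66 mm deep and 28 mm tall, span between the inner faces of the rails, front faces flush with the rails. The lowest rung's underside is at z = 154 mm and rungs are spaced 324 mm apart (underside to underside).

Two stools sit around the table at the −x, +x sides. The ladder is on top of the table.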